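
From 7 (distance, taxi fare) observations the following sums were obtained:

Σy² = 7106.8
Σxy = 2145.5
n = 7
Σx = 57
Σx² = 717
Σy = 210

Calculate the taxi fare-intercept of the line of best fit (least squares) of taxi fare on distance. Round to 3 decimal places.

15.975

Sxx = Σx² − (Σx)²/n = 717 − 464.142857 = 252.857143
Sxy = Σxy − (Σx)(Σy)/n = 2145.5 − 1710 = 435.5
b = Sxy/Sxx = 435.5/252.857143 = 1.722316
a = ȳ − b·x̄ = 30 − 1.722316·8.142857 = 15.975424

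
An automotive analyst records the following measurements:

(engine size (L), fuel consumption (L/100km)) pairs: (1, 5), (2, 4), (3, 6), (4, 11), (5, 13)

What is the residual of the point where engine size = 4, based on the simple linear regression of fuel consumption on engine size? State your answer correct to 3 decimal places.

n = 5, Σx = 15, Σy = 39, Σxy = 140, Σx² = 55
Sxx = Σx² − (Σx)²/n = 55 − 45 = 10
Sxy = Σxy − (Σx)(Σy)/n = 140 − 117 = 23
b = Sxy/Sxx = 23/10 = 2.3
a = ȳ − b·x̄ = 7.8 − 2.3·3 = 0.9
ŷ(4) = 0.9 + 2.3·4 = 10.1
residual = y − ŷ = 11 − 10.1 = 0.9

0.900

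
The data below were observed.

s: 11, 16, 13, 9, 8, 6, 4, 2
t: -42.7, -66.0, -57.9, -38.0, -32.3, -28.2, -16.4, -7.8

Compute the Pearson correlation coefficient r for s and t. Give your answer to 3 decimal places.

n = 8, Σx = 69, Σy = -289.3, Σxy = -3129.2, Σx² = 747, Σy² = 13144.03
Sxx = Σx² − (Σx)²/n = 747 − 595.125 = 151.875
Sxy = Σxy − (Σx)(Σy)/n = -3129.2 − (-2495.2125) = -633.9875
Syy = Σy² − (Σy)²/n = 13144.03 − 10461.81125 = 2682.21875
r = Sxy/√(Sxx·Syy) = -633.9875/√(407361.972656) = -633.9875/638.249146 = -0.993323

-0.993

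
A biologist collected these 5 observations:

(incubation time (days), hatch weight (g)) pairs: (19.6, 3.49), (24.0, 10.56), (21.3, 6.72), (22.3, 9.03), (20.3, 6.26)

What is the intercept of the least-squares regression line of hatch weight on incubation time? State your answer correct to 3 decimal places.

-25.338

n = 5, Σx = 107.5, Σy = 36.06, Σxy = 793.427, Σx² = 2323.23
Sxx = Σx² − (Σx)²/n = 2323.23 − 2311.25 = 11.98
Sxy = Σxy − (Σx)(Σy)/n = 793.427 − 775.29 = 18.137
b = Sxy/Sxx = 18.137/11.98 = 1.513940
a = ȳ − b·x̄ = 7.212 − 1.513940·21.5 = -25.337708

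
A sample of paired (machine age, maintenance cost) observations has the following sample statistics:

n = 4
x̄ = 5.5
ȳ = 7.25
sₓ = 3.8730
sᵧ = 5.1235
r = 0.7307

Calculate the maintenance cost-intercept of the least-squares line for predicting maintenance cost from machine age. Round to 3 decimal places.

b = r · sᵧ/sₓ = 0.7307 · 5.1235/3.873 = 0.966626
a = ȳ − b·x̄ = 7.25 − 0.966626·5.5 = 1.933558

1.934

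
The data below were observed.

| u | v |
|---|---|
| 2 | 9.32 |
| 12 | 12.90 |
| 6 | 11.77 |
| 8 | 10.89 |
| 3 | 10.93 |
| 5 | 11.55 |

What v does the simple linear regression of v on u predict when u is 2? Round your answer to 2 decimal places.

10.16

n = 6, Σx = 36, Σy = 67.36, Σxy = 421.72, Σx² = 282
Sxx = Σx² − (Σx)²/n = 282 − 216 = 66
Sxy = Σxy − (Σx)(Σy)/n = 421.72 − 404.16 = 17.56
b = Sxy/Sxx = 17.56/66 = 0.266061
a = ȳ − b·x̄ = 11.226667 − 0.266061·6 = 9.630303
ŷ(2) = a + b·2 = 9.630303 + 0.266061·2 = 10.162424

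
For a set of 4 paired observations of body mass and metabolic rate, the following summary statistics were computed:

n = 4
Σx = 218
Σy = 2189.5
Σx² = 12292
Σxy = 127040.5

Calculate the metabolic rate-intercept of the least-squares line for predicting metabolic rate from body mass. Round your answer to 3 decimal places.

-475.362

Sxx = Σx² − (Σx)²/n = 12292 − 11881 = 411
Sxy = Σxy − (Σx)(Σy)/n = 127040.5 − 119327.75 = 7712.75
b = Sxy/Sxx = 7712.75/411 = 18.765815
a = ȳ − b·x̄ = 547.375 − 18.765815·54.5 = -475.361922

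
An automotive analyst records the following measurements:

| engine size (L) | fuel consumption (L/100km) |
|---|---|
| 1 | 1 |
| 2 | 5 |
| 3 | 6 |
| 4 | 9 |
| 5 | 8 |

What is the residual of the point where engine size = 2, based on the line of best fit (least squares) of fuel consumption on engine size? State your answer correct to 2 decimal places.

n = 5, Σx = 15, Σy = 29, Σxy = 105, Σx² = 55
Sxx = Σx² − (Σx)²/n = 55 − 45 = 10
Sxy = Σxy − (Σx)(Σy)/n = 105 − 87 = 18
b = Sxy/Sxx = 18/10 = 1.8
a = ȳ − b·x̄ = 5.8 − 1.8·3 = 0.4
ŷ(2) = 0.4 + 1.8·2 = 4
residual = y − ŷ = 5 − 4 = 1

1.00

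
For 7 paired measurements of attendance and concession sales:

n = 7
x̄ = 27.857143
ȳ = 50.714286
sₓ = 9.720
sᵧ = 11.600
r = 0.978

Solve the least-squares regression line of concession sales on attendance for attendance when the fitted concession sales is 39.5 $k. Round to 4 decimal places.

b = r · sᵧ/sₓ = 0.978 · 11.6/9.72 = 1.167160
a = ȳ − b·x̄ = 50.714286 − 1.167160·27.857143 = 18.200529
Set a + b·x = 39.5: x = (39.5 − 18.200529) / 1.167160 = 18.248965

18.2490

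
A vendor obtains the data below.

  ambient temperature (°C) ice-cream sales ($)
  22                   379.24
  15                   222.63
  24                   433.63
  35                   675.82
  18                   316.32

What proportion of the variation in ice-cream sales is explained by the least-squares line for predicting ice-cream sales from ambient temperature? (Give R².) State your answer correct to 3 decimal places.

0.996

n = 5, Σx = 114, Σy = 2027.64, Σxy = 51437.31, Σx² = 2834, Σy² = 938213.0862
Sxx = Σx² − (Σx)²/n = 2834 − 2599.2 = 234.8
Sxy = Σxy − (Σx)(Σy)/n = 51437.31 − 46230.192 = 5207.118
Syy = Σy² − (Σy)²/n = 938213.0862 − 822264.79392 = 115948.29228
R² = Sxy²/(Sxx·Syy) = (5207.118)²/(234.8·115948.29228) = 0.995938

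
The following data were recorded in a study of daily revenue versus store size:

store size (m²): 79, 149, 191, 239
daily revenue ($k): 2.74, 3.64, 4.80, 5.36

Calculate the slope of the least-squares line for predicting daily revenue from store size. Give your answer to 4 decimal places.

0.0171

n = 4, Σx = 658, Σy = 16.54, Σxy = 2956.66, Σx² = 122044
Sxx = Σx² − (Σx)²/n = 122044 − 108241 = 13803
Sxy = Σxy − (Σx)(Σy)/n = 2956.66 − 2720.83 = 235.83
b = Sxy/Sxx = 235.83/13803 = 0.017085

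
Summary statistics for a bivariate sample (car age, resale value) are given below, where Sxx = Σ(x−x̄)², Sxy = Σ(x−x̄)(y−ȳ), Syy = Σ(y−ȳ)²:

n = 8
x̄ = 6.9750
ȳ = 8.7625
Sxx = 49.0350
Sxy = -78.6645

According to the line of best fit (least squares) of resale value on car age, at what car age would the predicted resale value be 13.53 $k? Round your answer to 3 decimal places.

b = Sxy/Sxx = -78.6645/49.035 = -1.604252
a = ȳ − b·x̄ = 8.7625 − (-1.604252)·6.975 = 19.952158
Set a + b·x = 13.53: x = (13.53 − 19.952158) / (-1.604252) = 4.003210

4.003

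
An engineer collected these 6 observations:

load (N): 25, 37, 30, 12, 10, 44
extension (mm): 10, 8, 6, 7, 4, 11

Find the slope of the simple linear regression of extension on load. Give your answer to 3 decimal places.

0.134

n = 6, Σx = 158, Σy = 46, Σxy = 1334, Σx² = 5074
Sxx = Σx² − (Σx)²/n = 5074 − 4160.666667 = 913.333333
Sxy = Σxy − (Σx)(Σy)/n = 1334 − 1211.333333 = 122.666667
b = Sxy/Sxx = 122.666667/913.333333 = 0.134307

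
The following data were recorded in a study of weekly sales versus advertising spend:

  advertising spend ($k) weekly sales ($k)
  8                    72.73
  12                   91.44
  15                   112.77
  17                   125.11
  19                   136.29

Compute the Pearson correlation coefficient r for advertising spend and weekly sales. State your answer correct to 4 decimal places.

0.9973

n = 5, Σx = 71, Σy = 538.34, Σxy = 8087.05, Σx² = 1083, Σy² = 60595.4756
Sxx = Σx² − (Σx)²/n = 1083 − 1008.2 = 74.8
Sxy = Σxy − (Σx)(Σy)/n = 8087.05 − 7644.428 = 442.622
Syy = Σy² − (Σy)²/n = 60595.4756 − 57961.99112 = 2633.48448
r = Sxy/√(Sxx·Syy) = 442.622/√(196984.639104) = 442.622/443.829516 = 0.997279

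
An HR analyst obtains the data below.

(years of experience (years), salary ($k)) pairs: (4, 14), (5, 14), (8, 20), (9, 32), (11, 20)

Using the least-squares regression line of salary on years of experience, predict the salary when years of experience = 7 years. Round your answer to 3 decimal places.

19.349

n = 5, Σx = 37, Σy = 100, Σxy = 794, Σx² = 307
Sxx = Σx² − (Σx)²/n = 307 − 273.8 = 33.2
Sxy = Σxy − (Σx)(Σy)/n = 794 − 740 = 54
b = Sxy/Sxx = 54/33.2 = 1.626506
a = ȳ − b·x̄ = 20 − 1.626506·7.4 = 7.963855
ŷ(7) = a + b·7 = 7.963855 + 1.626506·7 = 19.349398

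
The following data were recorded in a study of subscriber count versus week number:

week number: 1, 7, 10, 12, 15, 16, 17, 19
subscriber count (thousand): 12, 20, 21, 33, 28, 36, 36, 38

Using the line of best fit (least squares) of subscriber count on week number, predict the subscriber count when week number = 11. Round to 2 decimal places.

26.32

n = 8, Σx = 97, Σy = 224, Σxy = 3088, Σx² = 1425
Sxx = Σx² − (Σx)²/n = 1425 − 1176.125 = 248.875
Sxy = Σxy − (Σx)(Σy)/n = 3088 − 2716 = 372
b = Sxy/Sxx = 372/248.875 = 1.494726
a = ȳ − b·x̄ = 28 − 1.494726·12.125 = 9.876444
ŷ(11) = a + b·11 = 9.876444 + 1.494726·11 = 26.318433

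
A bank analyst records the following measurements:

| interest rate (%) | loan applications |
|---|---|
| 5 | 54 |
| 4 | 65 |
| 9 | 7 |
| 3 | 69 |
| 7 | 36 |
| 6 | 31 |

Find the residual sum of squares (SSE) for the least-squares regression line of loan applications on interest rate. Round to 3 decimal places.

159.714

n = 6, Σx = 34, Σy = 262, Σxy = 1238, Σx² = 216, Σy² = 14208
Sxx = Σx² − (Σx)²/n = 216 − 192.666667 = 23.333333
Sxy = Σxy − (Σx)(Σy)/n = 1238 − 1484.666667 = -246.666667
Syy = Σy² − (Σy)²/n = 14208 − 11440.666667 = 2767.333333
b = Sxy/Sxx = -246.666667/23.333333 = -10.571429
SSE = Syy − b·Sxy = 2767.333333 − (-10.571429)·(-246.666667) = 159.714286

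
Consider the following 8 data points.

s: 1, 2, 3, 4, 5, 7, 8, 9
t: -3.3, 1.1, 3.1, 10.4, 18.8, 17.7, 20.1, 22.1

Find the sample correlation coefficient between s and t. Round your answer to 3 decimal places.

n = 8, Σx = 39, Σy = 90, Σxy = 627.4, Σx² = 249, Σy² = 1689.02
Sxx = Σx² − (Σx)²/n = 249 − 190.125 = 58.875
Sxy = Σxy − (Σx)(Σy)/n = 627.4 − 438.75 = 188.65
Syy = Σy² − (Σy)²/n = 1689.02 − 1012.5 = 676.52
r = Sxy/√(Sxx·Syy) = 188.65/√(39830.115) = 188.65/199.574836 = 0.945259

0.945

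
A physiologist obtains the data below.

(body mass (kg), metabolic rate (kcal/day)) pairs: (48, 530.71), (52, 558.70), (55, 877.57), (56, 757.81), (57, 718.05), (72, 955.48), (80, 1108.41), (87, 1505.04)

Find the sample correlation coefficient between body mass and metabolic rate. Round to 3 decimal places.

0.941

n = 8, Σx = 507, Σy = 7011.77, Σxy = 474564.88, Σx² = 33571, Σy² = 6860459.8577
Sxx = Σx² − (Σx)²/n = 33571 − 32131.125 = 1439.875
Sxy = Σxy − (Σx)(Σy)/n = 474564.88 − 444370.92375 = 30193.95625
Syy = Σy² − (Σy)²/n = 6860459.8577 − 6145614.816612 = 714845.041088
r = Sxy/√(Sxx·Syy) = 30193.95625/√(1029287503.535864) = 30193.95625/32082.510867 = 0.941134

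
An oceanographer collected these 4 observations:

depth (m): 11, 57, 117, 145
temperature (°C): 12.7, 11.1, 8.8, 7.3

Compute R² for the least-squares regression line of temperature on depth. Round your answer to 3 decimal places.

0.994

n = 4, Σx = 330, Σy = 39.9, Σxy = 2860.5, Σx² = 38084, Σy² = 415.23
Sxx = Σx² − (Σx)²/n = 38084 − 27225 = 10859
Sxy = Σxy − (Σx)(Σy)/n = 2860.5 − 3291.75 = -431.25
Syy = Σy² − (Σy)²/n = 415.23 − 398.0025 = 17.2275
R² = Sxy²/(Sxx·Syy) = (-431.25)²/(10859·17.2275) = 0.994137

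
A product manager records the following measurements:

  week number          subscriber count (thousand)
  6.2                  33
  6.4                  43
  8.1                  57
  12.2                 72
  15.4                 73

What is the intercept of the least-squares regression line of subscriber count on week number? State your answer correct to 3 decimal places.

16.826

n = 5, Σx = 48.3, Σy = 278, Σxy = 2944.1, Σx² = 531.01
Sxx = Σx² − (Σx)²/n = 531.01 − 466.578 = 64.432
Sxy = Σxy − (Σx)(Σy)/n = 2944.1 − 2685.48 = 258.62
b = Sxy/Sxx = 258.62/64.432 = 4.013844
a = ȳ − b·x̄ = 55.6 − 4.013844·9.66 = 16.826266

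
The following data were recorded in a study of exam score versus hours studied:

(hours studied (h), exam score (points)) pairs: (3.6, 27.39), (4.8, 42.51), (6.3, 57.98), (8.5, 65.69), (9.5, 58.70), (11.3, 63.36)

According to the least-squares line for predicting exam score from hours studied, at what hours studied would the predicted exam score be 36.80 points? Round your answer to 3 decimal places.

3.647

n = 6, Σx = 44, Σy = 315.63, Σxy = 2499.909, Σx² = 365.88
Sxx = Σx² − (Σx)²/n = 365.88 − 322.666667 = 43.213333
Sxy = Σxy − (Σx)(Σy)/n = 2499.909 − 2314.62 = 185.289
b = Sxy/Sxx = 185.289/43.213333 = 4.287774
a = ȳ − b·x̄ = 52.605 − 4.287774·7.333333 = 21.161325
Set a + b·x = 36.80: x = (36.80 − 21.161325) / 4.287774 = 3.647271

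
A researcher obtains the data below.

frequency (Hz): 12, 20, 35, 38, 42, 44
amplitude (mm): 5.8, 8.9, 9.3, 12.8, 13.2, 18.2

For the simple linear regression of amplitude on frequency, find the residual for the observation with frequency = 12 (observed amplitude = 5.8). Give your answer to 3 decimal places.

n = 6, Σx = 191, Σy = 68.2, Σxy = 2414.7, Σx² = 6913
Sxx = Σx² − (Σx)²/n = 6913 − 6080.166667 = 832.833333
Sxy = Σxy − (Σx)(Σy)/n = 2414.7 − 2171.033333 = 243.666667
b = Sxy/Sxx = 243.666667/832.833333 = 0.292576
a = ȳ − b·x̄ = 11.366667 − 0.292576·31.833333 = 2.053012
ŷ(12) = 2.053012 + 0.292576·12 = 5.563918
residual = y − ŷ = 5.8 − 5.563918 = 0.236082

0.236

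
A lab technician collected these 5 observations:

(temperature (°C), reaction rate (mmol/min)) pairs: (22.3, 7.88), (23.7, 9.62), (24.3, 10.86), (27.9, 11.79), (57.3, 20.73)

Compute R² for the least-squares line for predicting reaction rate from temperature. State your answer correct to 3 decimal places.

0.967

n = 5, Σx = 155.5, Σy = 60.88, Σxy = 2184.386, Σx² = 5711.17, Σy² = 841.3154
Sxx = Σx² − (Σx)²/n = 5711.17 − 4836.05 = 875.12
Sxy = Σxy − (Σx)(Σy)/n = 2184.386 − 1893.368 = 291.018
Syy = Σy² − (Σy)²/n = 841.3154 − 741.27488 = 100.04052
R² = Sxy²/(Sxx·Syy) = (291.018)²/(875.12·100.04052) = 0.967378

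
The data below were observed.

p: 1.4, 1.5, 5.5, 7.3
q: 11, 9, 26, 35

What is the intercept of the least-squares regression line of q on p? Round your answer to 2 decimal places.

3.80

n = 4, Σx = 15.7, Σy = 81, Σxy = 427.4, Σx² = 87.75
Sxx = Σx² − (Σx)²/n = 87.75 − 61.6225 = 26.1275
Sxy = Σxy − (Σx)(Σy)/n = 427.4 − 317.925 = 109.475
b = Sxy/Sxx = 109.475/26.1275 = 4.190030
a = ȳ − b·x̄ = 20.25 − 4.190030·3.925 = 3.804134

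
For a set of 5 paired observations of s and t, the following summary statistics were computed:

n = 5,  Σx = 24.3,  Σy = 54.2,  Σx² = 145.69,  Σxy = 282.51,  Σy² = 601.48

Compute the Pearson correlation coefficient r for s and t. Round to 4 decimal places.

0.9734

Sxx = Σx² − (Σx)²/n = 145.69 − 118.098 = 27.592
Sxy = Σxy − (Σx)(Σy)/n = 282.51 − 263.412 = 19.098
Syy = Σy² − (Σy)²/n = 601.48 − 587.528 = 13.952
r = Sxy/√(Sxx·Syy) = 19.098/√(384.963584) = 19.098/19.620489 = 0.973370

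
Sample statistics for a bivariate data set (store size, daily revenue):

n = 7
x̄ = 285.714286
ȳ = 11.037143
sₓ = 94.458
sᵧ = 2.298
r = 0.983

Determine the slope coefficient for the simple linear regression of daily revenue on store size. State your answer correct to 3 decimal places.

0.024

b = r · sᵧ/sₓ = 0.983 · 2.298/94.458 = 0.023915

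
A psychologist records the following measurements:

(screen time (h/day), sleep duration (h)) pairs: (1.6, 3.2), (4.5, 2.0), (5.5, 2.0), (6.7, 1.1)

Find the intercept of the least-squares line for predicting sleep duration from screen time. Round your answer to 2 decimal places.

3.84

n = 4, Σx = 18.3, Σy = 8.3, Σxy = 32.49, Σx² = 97.95
Sxx = Σx² − (Σx)²/n = 97.95 − 83.7225 = 14.2275
Sxy = Σxy − (Σx)(Σy)/n = 32.49 − 37.9725 = -5.4825
b = Sxy/Sxx = -5.4825/14.2275 = -0.385345
a = ȳ − b·x̄ = 2.075 − (-0.385345)·4.575 = 3.837955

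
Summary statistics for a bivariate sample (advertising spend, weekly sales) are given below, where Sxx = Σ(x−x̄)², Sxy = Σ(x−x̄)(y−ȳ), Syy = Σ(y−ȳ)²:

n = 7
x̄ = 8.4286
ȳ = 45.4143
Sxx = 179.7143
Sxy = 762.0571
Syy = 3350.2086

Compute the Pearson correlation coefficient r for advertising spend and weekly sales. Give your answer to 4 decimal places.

0.9821

r = Sxy/√(Sxx·Syy) = 762.0571/√(602080.393403) = 762.0571/775.938395 = 0.982110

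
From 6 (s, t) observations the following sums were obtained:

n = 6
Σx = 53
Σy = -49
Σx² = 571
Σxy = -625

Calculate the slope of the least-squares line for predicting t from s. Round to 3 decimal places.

-1.869

Sxx = Σx² − (Σx)²/n = 571 − 468.166667 = 102.833333
Sxy = Σxy − (Σx)(Σy)/n = -625 − (-432.833333) = -192.166667
b = Sxy/Sxx = -192.166667/102.833333 = -1.868720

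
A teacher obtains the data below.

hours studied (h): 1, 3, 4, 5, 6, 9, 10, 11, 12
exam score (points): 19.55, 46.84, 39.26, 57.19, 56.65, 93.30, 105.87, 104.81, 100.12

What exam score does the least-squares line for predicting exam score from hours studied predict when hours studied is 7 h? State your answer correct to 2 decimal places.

n = 9, Σx = 61, Σy = 623.59, Σxy = 5195.71, Σx² = 533
Sxx = Σx² − (Σx)²/n = 533 − 413.444444 = 119.555556
Sxy = Σxy − (Σx)(Σy)/n = 5195.71 − 4226.554444 = 969.155556
b = Sxy/Sxx = 969.155556/119.555556 = 8.106320
a = ȳ − b·x̄ = 69.287778 − 8.106320·6.777778 = 14.344944
ŷ(7) = a + b·7 = 14.344944 + 8.106320·7 = 71.089182

71.09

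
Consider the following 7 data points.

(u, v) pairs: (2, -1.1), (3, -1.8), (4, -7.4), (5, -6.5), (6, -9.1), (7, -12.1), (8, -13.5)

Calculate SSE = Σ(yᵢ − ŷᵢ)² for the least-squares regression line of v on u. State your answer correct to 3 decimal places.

n = 7, Σx = 35, Σy = -51.5, Σxy = -317, Σx² = 203, Σy² = 512.93
Sxx = Σx² − (Σx)²/n = 203 − 175 = 28
Sxy = Σxy − (Σx)(Σy)/n = -317 − (-257.5) = -59.5
Syy = Σy² − (Σy)²/n = 512.93 − 378.892857 = 134.037143
b = Sxy/Sxx = -59.5/28 = -2.125
SSE = Syy − b·Sxy = 134.037143 − (-2.125)·(-59.5) = 7.599643

7.600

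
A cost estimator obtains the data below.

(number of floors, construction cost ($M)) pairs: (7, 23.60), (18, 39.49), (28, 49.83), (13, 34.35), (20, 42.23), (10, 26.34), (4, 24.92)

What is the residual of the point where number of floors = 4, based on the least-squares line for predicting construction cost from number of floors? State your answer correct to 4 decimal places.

n = 7, Σx = 100, Σy = 240.76, Σxy = 3925.49, Σx² = 1842
Sxx = Σx² − (Σx)²/n = 1842 − 1428.571429 = 413.428571
Sxy = Σxy − (Σx)(Σy)/n = 3925.49 − 3439.428571 = 486.061429
b = Sxy/Sxx = 486.061429/413.428571 = 1.175684
a = ȳ − b·x̄ = 34.394286 − 1.175684·14.285714 = 17.598798
ŷ(4) = 17.598798 + 1.175684·4 = 22.301534
residual = y − ŷ = 24.92 − 22.301534 = 2.618466

2.6185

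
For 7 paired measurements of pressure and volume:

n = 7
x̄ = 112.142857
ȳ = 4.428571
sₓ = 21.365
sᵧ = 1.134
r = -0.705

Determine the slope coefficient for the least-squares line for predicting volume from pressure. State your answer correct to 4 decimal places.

-0.0374

b = r · sᵧ/sₓ = -0.705 · 1.134/21.365 = -0.037420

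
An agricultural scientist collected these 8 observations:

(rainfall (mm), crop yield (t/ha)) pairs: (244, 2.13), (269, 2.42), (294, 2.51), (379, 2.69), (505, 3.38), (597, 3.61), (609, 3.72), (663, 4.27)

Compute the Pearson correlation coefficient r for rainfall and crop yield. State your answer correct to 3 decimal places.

n = 8, Σx = 3560, Σy = 24.73, Σxy = 11886.71, Σx² = 1783858, Σy² = 80.4573
Sxx = Σx² − (Σx)²/n = 1783858 − 1584200 = 199658
Sxy = Σxy − (Σx)(Σy)/n = 11886.71 − 11004.85 = 881.86
Syy = Σy² − (Σy)²/n = 80.4573 − 76.446613 = 4.010688
r = Sxy/√(Sxx·Syy) = 881.86/√(800765.844875) = 881.86/894.855209 = 0.985478

0.985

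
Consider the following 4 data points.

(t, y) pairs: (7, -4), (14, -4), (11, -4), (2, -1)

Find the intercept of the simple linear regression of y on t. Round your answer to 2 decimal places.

-1.20

n = 4, Σx = 34, Σy = -13, Σxy = -130, Σx² = 370
Sxx = Σx² − (Σx)²/n = 370 − 289 = 81
Sxy = Σxy − (Σx)(Σy)/n = -130 − (-110.5) = -19.5
b = Sxy/Sxx = -19.5/81 = -0.240741
a = ȳ − b·x̄ = -3.25 − (-0.240741)·8.5 = -1.203704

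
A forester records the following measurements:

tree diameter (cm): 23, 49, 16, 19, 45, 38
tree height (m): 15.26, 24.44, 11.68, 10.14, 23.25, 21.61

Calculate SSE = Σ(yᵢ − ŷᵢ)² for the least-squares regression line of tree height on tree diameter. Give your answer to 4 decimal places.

n = 6, Σx = 190, Σy = 106.38, Σxy = 3795.51, Σx² = 7016, Σy² = 2076.9778
Sxx = Σx² − (Σx)²/n = 7016 − 6016.666667 = 999.333333
Sxy = Σxy − (Σx)(Σy)/n = 3795.51 − 3368.7 = 426.81
Syy = Σy² − (Σy)²/n = 2076.9778 − 1886.1174 = 190.8604
b = Sxy/Sxx = 426.81/999.333333 = 0.427095
SSE = Syy − b·Sxy = 190.8604 − 0.427095·426.81 = 8.572098

8.5721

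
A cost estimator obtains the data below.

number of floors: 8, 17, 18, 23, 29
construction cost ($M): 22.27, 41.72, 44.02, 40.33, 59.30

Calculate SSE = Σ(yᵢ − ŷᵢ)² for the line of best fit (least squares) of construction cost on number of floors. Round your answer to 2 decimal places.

91.75

n = 5, Σx = 95, Σy = 207.64, Σxy = 4327.05, Σx² = 2047, Σy² = 9317.2706
Sxx = Σx² − (Σx)²/n = 2047 − 1805 = 242
Sxy = Σxy − (Σx)(Σy)/n = 4327.05 − 3945.16 = 381.89
Syy = Σy² − (Σy)²/n = 9317.2706 − 8622.87392 = 694.39668
b = Sxy/Sxx = 381.89/242 = 1.578058
SSE = Syy − b·Sxy = 694.39668 − 1.578058·381.89 = 91.752167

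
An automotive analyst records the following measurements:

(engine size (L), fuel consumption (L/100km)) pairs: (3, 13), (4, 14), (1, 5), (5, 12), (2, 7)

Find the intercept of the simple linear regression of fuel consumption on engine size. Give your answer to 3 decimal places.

n = 5, Σx = 15, Σy = 51, Σxy = 174, Σx² = 55
Sxx = Σx² − (Σx)²/n = 55 − 45 = 10
Sxy = Σxy − (Σx)(Σy)/n = 174 − 153 = 21
b = Sxy/Sxx = 21/10 = 2.1
a = ȳ − b·x̄ = 10.2 − 2.1·3 = 3.9

3.900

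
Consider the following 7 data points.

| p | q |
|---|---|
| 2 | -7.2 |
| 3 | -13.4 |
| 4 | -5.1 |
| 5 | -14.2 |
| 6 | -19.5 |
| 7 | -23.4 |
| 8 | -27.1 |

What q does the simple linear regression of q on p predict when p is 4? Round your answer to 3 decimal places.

-12.339

n = 7, Σx = 35, Σy = -109.9, Σxy = -643.6, Σx² = 203
Sxx = Σx² − (Σx)²/n = 203 − 175 = 28
Sxy = Σxy − (Σx)(Σy)/n = -643.6 − (-549.5) = -94.1
b = Sxy/Sxx = -94.1/28 = -3.360714
a = ȳ − b·x̄ = -15.7 − (-3.360714)·5 = 1.103571
ŷ(4) = a + b·4 = 1.103571 + (-3.360714)·4 = -12.339286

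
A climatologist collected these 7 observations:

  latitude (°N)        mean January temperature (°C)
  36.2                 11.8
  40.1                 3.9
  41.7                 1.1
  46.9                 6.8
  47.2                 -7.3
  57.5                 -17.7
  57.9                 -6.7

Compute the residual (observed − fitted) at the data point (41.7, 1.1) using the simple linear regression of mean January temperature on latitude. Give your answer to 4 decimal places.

-2.8504

n = 7, Σx = 327.5, Σy = -8.1, Σxy = -801.9, Σx² = 15743.45
Sxx = Σx² − (Σx)²/n = 15743.45 − 15322.321429 = 421.128571
Sxy = Σxy − (Σx)(Σy)/n = -801.9 − (-378.964286) = -422.935714
b = Sxy/Sxx = -422.935714/421.128571 = -1.004291
a = ȳ − b·x̄ = -1.157143 − (-1.004291)·46.785714 = 45.829338
ŷ(41.7) = 45.829338 + (-1.004291)·41.7 = 3.950395
residual = y − ŷ = 1.1 − 3.950395 = -2.850395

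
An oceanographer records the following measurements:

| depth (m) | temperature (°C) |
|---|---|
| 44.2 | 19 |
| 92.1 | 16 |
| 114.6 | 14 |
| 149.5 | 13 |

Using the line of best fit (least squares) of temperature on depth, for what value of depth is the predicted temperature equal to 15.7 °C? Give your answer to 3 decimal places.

96.714

n = 4, Σx = 400.4, Σy = 62, Σxy = 5861.3, Σx² = 45919.46
Sxx = Σx² − (Σx)²/n = 45919.46 − 40080.04 = 5839.42
Sxy = Σxy − (Σx)(Σy)/n = 5861.3 − 6206.2 = -344.9
b = Sxy/Sxx = -344.9/5839.42 = -0.059064
a = ȳ − b·x̄ = 15.5 − (-0.059064)·100.1 = 21.412315
Set a + b·x = 15.7: x = (15.7 − 21.412315) / (-0.059064) = 96.713847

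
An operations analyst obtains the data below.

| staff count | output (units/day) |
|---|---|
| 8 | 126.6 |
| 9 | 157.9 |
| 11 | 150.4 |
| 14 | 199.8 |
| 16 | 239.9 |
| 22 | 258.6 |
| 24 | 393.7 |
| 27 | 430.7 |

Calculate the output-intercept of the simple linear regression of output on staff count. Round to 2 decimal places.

n = 8, Σx = 131, Σy = 1957.6, Σxy = 37490.8, Σx² = 2507
Sxx = Σx² − (Σx)²/n = 2507 − 2145.125 = 361.875
Sxy = Σxy − (Σx)(Σy)/n = 37490.8 − 32055.7 = 5435.1
b = Sxy/Sxx = 5435.1/361.875 = 15.019275
a = ȳ − b·x̄ = 244.7 − 15.019275·16.375 = -1.240622

-1.24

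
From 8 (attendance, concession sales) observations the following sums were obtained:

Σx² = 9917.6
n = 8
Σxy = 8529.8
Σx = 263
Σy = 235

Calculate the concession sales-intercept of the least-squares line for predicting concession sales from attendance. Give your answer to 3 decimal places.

8.582

Sxx = Σx² − (Σx)²/n = 9917.6 − 8646.125 = 1271.475
Sxy = Σxy − (Σx)(Σy)/n = 8529.8 − 7725.625 = 804.175
b = Sxy/Sxx = 804.175/1271.475 = 0.632474
a = ȳ − b·x̄ = 29.375 − 0.632474·32.875 = 8.582414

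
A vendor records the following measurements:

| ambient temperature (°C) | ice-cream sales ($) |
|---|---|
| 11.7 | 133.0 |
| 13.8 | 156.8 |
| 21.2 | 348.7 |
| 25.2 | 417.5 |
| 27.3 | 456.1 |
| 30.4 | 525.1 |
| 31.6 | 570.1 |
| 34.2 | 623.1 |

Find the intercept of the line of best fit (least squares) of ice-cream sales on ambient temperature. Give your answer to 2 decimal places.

-132.56

n = 8, Σx = 195.4, Σy = 3230.4, Σxy = 89373.13, Σx² = 5249.46
Sxx = Σx² − (Σx)²/n = 5249.46 − 4772.645 = 476.815
Sxy = Σxy − (Σx)(Σy)/n = 89373.13 − 78902.52 = 10470.61
b = Sxy/Sxx = 10470.61/476.815 = 21.959481
a = ȳ − b·x̄ = 403.8 − 21.959481·24.425 = -132.560327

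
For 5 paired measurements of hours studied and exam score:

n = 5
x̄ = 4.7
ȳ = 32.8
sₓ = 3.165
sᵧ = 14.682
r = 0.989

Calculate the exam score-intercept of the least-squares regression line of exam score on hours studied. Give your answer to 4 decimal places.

11.2372

b = r · sᵧ/sₓ = 0.989 · 14.682/3.165 = 4.587835
a = ȳ − b·x̄ = 32.8 − 4.587835·4.7 = 11.237175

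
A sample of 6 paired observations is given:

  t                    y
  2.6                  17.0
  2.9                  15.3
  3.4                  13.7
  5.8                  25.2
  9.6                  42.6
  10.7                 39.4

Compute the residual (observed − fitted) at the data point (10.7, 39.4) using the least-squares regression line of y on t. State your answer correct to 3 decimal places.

n = 6, Σx = 35, Σy = 153.2, Σxy = 1111.85, Σx² = 267.02
Sxx = Σx² − (Σx)²/n = 267.02 − 204.166667 = 62.853333
Sxy = Σxy − (Σx)(Σy)/n = 1111.85 − 893.666667 = 218.183333
b = Sxy/Sxx = 218.183333/62.853333 = 3.471309
a = ȳ − b·x̄ = 25.533333 − 3.471309·5.833333 = 5.284032
ŷ(10.7) = 5.284032 + 3.471309·10.7 = 42.427036
residual = y − ŷ = 39.4 − 42.427036 = -3.027036

-3.027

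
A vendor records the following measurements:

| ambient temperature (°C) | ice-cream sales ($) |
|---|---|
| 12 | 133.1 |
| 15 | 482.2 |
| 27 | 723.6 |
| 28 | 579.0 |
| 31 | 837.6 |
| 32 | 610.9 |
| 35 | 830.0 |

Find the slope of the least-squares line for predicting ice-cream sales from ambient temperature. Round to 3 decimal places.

n = 7, Σx = 180, Σy = 4196.4, Σxy = 119143.8, Σx² = 5092
Sxx = Σx² − (Σx)²/n = 5092 − 4628.571429 = 463.428571
Sxy = Σxy − (Σx)(Σy)/n = 119143.8 − 107907.428571 = 11236.371429
b = Sxy/Sxx = 11236.371429/463.428571 = 24.246178

24.246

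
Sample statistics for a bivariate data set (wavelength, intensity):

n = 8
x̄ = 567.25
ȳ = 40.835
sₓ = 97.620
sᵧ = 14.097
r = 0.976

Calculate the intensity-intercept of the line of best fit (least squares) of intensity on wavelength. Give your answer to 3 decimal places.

b = r · sᵧ/sₓ = 0.976 · 14.097/97.62 = 0.140941
a = ȳ − b·x̄ = 40.835 − 0.140941·567.25 = -39.113850

-39.114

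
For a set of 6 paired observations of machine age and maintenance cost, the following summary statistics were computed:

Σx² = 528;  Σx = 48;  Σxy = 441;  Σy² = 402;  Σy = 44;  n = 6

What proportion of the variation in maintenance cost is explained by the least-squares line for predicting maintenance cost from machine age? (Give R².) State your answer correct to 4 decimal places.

Sxx = Σx² − (Σx)²/n = 528 − 384 = 144
Sxy = Σxy − (Σx)(Σy)/n = 441 − 352 = 89
Syy = Σy² − (Σy)²/n = 402 − 322.666667 = 79.333333
R² = Sxy²/(Sxx·Syy) = (89)²/(144·79.333333) = 0.693365

0.6934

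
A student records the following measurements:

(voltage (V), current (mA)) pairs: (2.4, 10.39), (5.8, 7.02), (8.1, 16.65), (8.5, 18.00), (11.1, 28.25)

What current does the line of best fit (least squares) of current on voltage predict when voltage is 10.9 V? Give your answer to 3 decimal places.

23.942

n = 5, Σx = 35.9, Σy = 80.31, Σxy = 667.092, Σx² = 300.47
Sxx = Σx² − (Σx)²/n = 300.47 − 257.762 = 42.708
Sxy = Σxy − (Σx)(Σy)/n = 667.092 − 576.6258 = 90.4662
b = Sxy/Sxx = 90.4662/42.708 = 2.118250
a = ȳ − b·x̄ = 16.062 − 2.118250·7.18 = 0.852969
ŷ(10.9) = a + b·10.9 = 0.852969 + 2.118250·10.9 = 23.941888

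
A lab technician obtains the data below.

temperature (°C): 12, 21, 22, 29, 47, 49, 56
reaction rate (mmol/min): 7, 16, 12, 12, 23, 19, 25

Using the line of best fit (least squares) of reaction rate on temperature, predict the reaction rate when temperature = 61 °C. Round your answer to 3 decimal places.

25.928

n = 7, Σx = 236, Σy = 114, Σxy = 4444, Σx² = 9656
Sxx = Σx² − (Σx)²/n = 9656 − 7956.571429 = 1699.428571
Sxy = Σxy − (Σx)(Σy)/n = 4444 − 3843.428571 = 600.571429
b = Sxy/Sxx = 600.571429/1699.428571 = 0.353396
a = ȳ − b·x̄ = 16.285714 − 0.353396·33.714286 = 4.371217
ŷ(61) = a + b·61 = 4.371217 + 0.353396·61 = 25.928379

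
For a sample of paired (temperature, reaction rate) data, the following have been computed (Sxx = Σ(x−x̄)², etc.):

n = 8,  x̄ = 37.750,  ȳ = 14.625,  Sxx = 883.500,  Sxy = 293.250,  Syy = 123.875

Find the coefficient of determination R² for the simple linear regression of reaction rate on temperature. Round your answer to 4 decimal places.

0.7858

R² = Sxy²/(Sxx·Syy) = (293.25)²/(883.5·123.875) = 0.785753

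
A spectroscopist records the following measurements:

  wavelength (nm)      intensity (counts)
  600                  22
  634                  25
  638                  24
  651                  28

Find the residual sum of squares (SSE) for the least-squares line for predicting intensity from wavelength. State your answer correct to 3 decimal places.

n = 4, Σx = 2523, Σy = 99, Σxy = 62590, Σx² = 1592801, Σy² = 2469
Sxx = Σx² − (Σx)²/n = 1592801 − 1591382.25 = 1418.75
Sxy = Σxy − (Σx)(Σy)/n = 62590 − 62444.25 = 145.75
Syy = Σy² − (Σy)²/n = 2469 − 2450.25 = 18.75
b = Sxy/Sxx = 145.75/1418.75 = 0.102731
SSE = Syy − b·Sxy = 18.75 − 0.102731·145.75 = 3.776916

3.777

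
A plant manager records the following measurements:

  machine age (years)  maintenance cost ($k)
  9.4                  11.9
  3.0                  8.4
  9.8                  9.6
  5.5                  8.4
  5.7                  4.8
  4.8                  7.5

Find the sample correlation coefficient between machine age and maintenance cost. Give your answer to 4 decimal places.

0.5902

n = 6, Σx = 38.2, Σy = 50.6, Σxy = 340.7, Σx² = 279.18, Σy² = 454.18
Sxx = Σx² − (Σx)²/n = 279.18 − 243.206667 = 35.973333
Sxy = Σxy − (Σx)(Σy)/n = 340.7 − 322.153333 = 18.546667
Syy = Σy² − (Σy)²/n = 454.18 − 426.726667 = 27.453333
r = Sxy/√(Sxx·Syy) = 18.546667/√(987.587911) = 18.546667/31.425911 = 0.590171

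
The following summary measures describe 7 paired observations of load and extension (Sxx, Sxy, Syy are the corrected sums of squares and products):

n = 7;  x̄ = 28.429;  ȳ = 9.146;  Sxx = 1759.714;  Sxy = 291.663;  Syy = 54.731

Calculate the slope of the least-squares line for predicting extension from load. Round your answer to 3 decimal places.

b = Sxy/Sxx = 291.663/1759.714 = 0.165745

0.166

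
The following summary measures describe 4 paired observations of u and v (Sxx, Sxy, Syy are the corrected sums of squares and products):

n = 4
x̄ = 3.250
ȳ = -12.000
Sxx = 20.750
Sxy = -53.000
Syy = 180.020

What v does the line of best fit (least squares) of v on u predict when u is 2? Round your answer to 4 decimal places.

-8.8072

b = Sxy/Sxx = -53/20.75 = -2.554217
a = ȳ − b·x̄ = -12 − (-2.554217)·3.25 = -3.698795
ŷ(2) = a + b·2 = -3.698795 + (-2.554217)·2 = -8.807229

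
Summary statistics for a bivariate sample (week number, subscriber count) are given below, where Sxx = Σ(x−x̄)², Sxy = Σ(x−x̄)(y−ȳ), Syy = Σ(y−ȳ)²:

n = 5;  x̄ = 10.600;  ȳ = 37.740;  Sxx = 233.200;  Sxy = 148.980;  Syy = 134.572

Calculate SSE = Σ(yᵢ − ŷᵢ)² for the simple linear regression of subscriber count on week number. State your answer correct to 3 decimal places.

b = Sxy/Sxx = 148.98/233.2 = 0.638851
SSE = Syy − b·Sxy = 134.572 − 0.638851·148.98 = 39.396012

39.396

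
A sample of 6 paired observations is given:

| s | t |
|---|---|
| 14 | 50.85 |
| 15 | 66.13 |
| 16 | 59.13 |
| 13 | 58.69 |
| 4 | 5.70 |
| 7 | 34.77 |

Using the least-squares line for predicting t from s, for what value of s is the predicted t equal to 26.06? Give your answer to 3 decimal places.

n = 6, Σx = 69, Σy = 275.27, Σxy = 3679.09, Σx² = 911
Sxx = Σx² − (Σx)²/n = 911 − 793.5 = 117.5
Sxy = Σxy − (Σx)(Σy)/n = 3679.09 − 3165.605 = 513.485
b = Sxy/Sxx = 513.485/117.5 = 4.370085
a = ȳ − b·x̄ = 45.878333 − 4.370085·11.5 = -4.377645
Set a + b·x = 26.06: x = (26.06 − (-4.377645)) / 4.370085 = 6.965001

6.965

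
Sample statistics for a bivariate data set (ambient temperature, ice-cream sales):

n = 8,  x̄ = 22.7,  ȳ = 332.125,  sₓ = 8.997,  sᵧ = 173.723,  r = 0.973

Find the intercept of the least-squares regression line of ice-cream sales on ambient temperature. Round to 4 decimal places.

b = r · sᵧ/sₓ = 0.973 · 173.723/8.997 = 18.787649
a = ȳ − b·x̄ = 332.125 − 18.787649·22.7 = -94.354635

-94.3546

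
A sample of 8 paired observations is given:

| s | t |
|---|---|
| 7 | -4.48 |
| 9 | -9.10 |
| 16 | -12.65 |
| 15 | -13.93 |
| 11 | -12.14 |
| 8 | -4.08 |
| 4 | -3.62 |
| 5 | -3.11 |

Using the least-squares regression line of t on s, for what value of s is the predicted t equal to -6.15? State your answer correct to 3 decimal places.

7.573

n = 8, Σx = 75, Σy = -63.11, Σxy = -720.82, Σx² = 837
Sxx = Σx² − (Σx)²/n = 837 − 703.125 = 133.875
Sxy = Σxy − (Σx)(Σy)/n = -720.82 − (-591.65625) = -129.16375
b = Sxy/Sxx = -129.16375/133.875 = -0.964809
a = ȳ − b·x̄ = -7.88875 − (-0.964809)·9.375 = 1.156331
Set a + b·x = -6.15: x = (-6.15 − 1.156331) / (-0.964809) = 7.572829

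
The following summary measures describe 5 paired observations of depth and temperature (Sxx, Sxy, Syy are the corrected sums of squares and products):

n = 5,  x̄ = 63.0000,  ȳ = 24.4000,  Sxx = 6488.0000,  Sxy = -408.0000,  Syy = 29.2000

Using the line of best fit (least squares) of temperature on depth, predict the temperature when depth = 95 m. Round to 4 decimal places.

b = Sxy/Sxx = -408/6488 = -0.062885
a = ȳ − b·x̄ = 24.4 − (-0.062885)·63 = 28.361776
ŷ(95) = a + b·95 = 28.361776 + (-0.062885)·95 = 22.387670

22.3877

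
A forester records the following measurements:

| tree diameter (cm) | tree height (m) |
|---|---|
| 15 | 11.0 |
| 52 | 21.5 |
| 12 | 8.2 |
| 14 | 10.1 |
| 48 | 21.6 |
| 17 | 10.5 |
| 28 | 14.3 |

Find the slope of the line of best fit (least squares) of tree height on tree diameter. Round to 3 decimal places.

n = 7, Σx = 186, Σy = 97.2, Σxy = 3138.5, Σx² = 6646
Sxx = Σx² − (Σx)²/n = 6646 − 4942.285714 = 1703.714286
Sxy = Σxy − (Σx)(Σy)/n = 3138.5 − 2582.742857 = 555.757143
b = Sxy/Sxx = 555.757143/1703.714286 = 0.326203

0.326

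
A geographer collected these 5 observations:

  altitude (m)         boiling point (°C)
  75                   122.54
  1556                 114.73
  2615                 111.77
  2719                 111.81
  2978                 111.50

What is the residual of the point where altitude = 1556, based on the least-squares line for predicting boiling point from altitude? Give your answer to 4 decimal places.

-1.4037

n = 5, Σx = 9943, Σy = 572.35, Σxy = 1116047.32, Σx² = 25526431
Sxx = Σx² − (Σx)²/n = 25526431 − 19772649.8 = 5753781.2
Sxy = Σxy − (Σx)(Σy)/n = 1116047.32 − 1138175.21 = -22127.89
b = Sxy/Sxx = -22127.89/5753781.2 = -0.003846
a = ȳ − b·x̄ = 114.47 − (-0.003846)·1988.6 = 122.117757
ŷ(1556) = 122.117757 + (-0.003846)·1556 = 116.133693
residual = y − ŷ = 114.73 − 116.133693 = -1.403693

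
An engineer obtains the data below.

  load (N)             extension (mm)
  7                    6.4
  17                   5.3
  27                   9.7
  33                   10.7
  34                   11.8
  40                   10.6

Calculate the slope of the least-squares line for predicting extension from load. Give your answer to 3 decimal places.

n = 6, Σx = 158, Σy = 54.5, Σxy = 1575.1, Σx² = 4912
Sxx = Σx² − (Σx)²/n = 4912 − 4160.666667 = 751.333333
Sxy = Σxy − (Σx)(Σy)/n = 1575.1 − 1435.166667 = 139.933333
b = Sxy/Sxx = 139.933333/751.333333 = 0.186247

0.186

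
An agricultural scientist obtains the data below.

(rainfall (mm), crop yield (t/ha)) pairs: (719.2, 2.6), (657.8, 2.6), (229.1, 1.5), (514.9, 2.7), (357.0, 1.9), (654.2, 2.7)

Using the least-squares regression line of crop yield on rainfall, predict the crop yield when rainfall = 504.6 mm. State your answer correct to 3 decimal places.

2.292

n = 6, Σx = 3132.2, Σy = 14, Σxy = 7758.72, Σx² = 1822984.94
Sxx = Σx² − (Σx)²/n = 1822984.94 − 1635112.806667 = 187872.133333
Sxy = Σxy − (Σx)(Σy)/n = 7758.72 − 7308.466667 = 450.253333
b = Sxy/Sxx = 450.253333/187872.133333 = 0.002397
a = ȳ − b·x̄ = 2.333333 − 0.002397·522.033333 = 1.082231
ŷ(504.6) = a + b·504.6 = 1.082231 + 0.002397·504.6 = 2.291553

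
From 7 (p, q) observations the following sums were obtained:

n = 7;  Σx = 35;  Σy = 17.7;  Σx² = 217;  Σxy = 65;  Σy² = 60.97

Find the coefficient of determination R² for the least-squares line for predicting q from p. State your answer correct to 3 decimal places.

Sxx = Σx² − (Σx)²/n = 217 − 175 = 42
Sxy = Σxy − (Σx)(Σy)/n = 65 − 88.5 = -23.5
Syy = Σy² − (Σy)²/n = 60.97 − 44.755714 = 16.214286
R² = Sxy²/(Sxx·Syy) = (-23.5)²/(42·16.214286) = 0.810940

0.811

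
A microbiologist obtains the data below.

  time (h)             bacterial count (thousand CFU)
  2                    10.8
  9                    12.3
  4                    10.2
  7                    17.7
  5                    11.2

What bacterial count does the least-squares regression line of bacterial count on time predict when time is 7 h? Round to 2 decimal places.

n = 5, Σx = 27, Σy = 62.2, Σxy = 353, Σx² = 175
Sxx = Σx² − (Σx)²/n = 175 − 145.8 = 29.2
Sxy = Σxy − (Σx)(Σy)/n = 353 − 335.88 = 17.12
b = Sxy/Sxx = 17.12/29.2 = 0.586301
a = ȳ − b·x̄ = 12.44 − 0.586301·5.4 = 9.273973
ŷ(7) = a + b·7 = 9.273973 + 0.586301·7 = 13.378082

13.38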